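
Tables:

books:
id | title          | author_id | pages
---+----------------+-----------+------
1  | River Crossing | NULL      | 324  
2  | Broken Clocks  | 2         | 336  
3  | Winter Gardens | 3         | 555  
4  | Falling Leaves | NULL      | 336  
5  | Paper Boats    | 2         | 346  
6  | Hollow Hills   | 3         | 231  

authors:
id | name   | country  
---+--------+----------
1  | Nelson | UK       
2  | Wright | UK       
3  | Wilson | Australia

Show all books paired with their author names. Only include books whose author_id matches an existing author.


INNER JOIN keeps only books rows whose author_id matches an id in authors. Walk through each book:
  - book 1 (River Crossing): author_id=NULL, no match -> dropped
  - book 2 (Broken Clocks): author_id=2 -> matches Wright
  - book 3 (Winter Gardens): author_id=3 -> matches Wilson
  - book 4 (Falling Leaves): author_id=NULL, no match -> dropped
  - book 5 (Paper Boats): author_id=2 -> matches Wright
  - book 6 (Hollow Hills): author_id=3 -> matches Wilson
So 2 of 6 rows are dropped.

SQL:
SELECT a.title, b.name AS author
FROM books a
INNER JOIN authors b ON a.author_id = b.id

Result:
title          | author
---------------+-------
Broken Clocks  | Wright
Winter Gardens | Wilson
Paper Boats    | Wright
Hollow Hills   | Wilson


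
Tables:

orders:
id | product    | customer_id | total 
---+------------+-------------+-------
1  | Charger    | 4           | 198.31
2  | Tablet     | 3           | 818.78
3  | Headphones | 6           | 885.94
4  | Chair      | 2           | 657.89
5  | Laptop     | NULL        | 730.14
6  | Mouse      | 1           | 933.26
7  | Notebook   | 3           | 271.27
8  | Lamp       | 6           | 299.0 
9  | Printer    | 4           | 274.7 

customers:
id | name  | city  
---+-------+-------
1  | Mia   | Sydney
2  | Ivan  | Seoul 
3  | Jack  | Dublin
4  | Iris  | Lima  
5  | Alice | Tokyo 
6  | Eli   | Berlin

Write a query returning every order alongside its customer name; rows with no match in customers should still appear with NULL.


LEFT JOIN keeps every row from orders (the left table); where customer_id has no match in customers, the customer columns become NULL. Walk through each order:
  - order 1 (Charger): customer_id=4 -> matches Iris
  - order 2 (Tablet): customer_id=3 -> matches Jack
  - order 3 (Headphones): customer_id=6 -> matches Eli
  - order 4 (Chair): customer_id=2 -> matches Ivan
  - order 5 (Laptop): customer_id=NULL, no match -> kept with NULL
  - order 6 (Mouse): customer_id=1 -> matches Mia
  - order 7 (Notebook): customer_id=3 -> matches Jack
  - order 8 (Lamp): customer_id=6 -> matches Eli
  - order 9 (Printer): customer_id=4 -> matches Iris
All 9 rows appear; 1 has NULL customer.

SQL:
SELECT a.product, b.name AS customer
FROM orders a
LEFT JOIN customers b ON a.customer_id = b.id

Result:
product    | customer
-----------+---------
Charger    | Iris    
Tablet     | Jack    
Headphones | Eli     
Chair      | Ivan    
Laptop     | NULL    
Mouse      | Mia     
Notebook   | Jack    
Lamp       | Eli     
Printer    | Iris    


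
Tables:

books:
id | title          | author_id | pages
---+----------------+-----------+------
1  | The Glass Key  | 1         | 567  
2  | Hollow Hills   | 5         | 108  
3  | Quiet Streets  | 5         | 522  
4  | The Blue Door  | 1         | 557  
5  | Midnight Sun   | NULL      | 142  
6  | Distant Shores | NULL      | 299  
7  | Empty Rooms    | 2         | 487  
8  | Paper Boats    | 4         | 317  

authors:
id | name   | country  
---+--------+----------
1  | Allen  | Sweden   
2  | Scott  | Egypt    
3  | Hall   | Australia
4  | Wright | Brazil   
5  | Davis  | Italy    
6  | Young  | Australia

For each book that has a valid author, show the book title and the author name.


INNER JOIN keeps only books rows whose author_id matches an id in authors. Walk through each book:
  - book 1 (The Glass Key): author_id=1 -> matches Allen
  - book 2 (Hollow Hills): author_id=5 -> matches Davis
  - book 3 (Quiet Streets): author_id=5 -> matches Davis
  - book 4 (The Blue Door): author_id=1 -> matches Allen
  - book 5 (Midnight Sun): author_id=NULL, no match -> dropped
  - book 6 (Distant Shores): author_id=NULL, no match -> dropped
  - book 7 (Empty Rooms): author_id=2 -> matches Scott
  - book 8 (Paper Boats): author_id=4 -> matches Wright
So 2 of 8 rows are dropped.

SQL:
SELECT a.title, b.name AS author
FROM books a
INNER JOIN authors b ON a.author_id = b.id

Result:
title         | author
--------------+-------
The Glass Key | Allen 
Hollow Hills  | Davis 
Quiet Streets | Davis 
The Blue Door | Allen 
Empty Rooms   | Scott 
Paper Boats   | Wright


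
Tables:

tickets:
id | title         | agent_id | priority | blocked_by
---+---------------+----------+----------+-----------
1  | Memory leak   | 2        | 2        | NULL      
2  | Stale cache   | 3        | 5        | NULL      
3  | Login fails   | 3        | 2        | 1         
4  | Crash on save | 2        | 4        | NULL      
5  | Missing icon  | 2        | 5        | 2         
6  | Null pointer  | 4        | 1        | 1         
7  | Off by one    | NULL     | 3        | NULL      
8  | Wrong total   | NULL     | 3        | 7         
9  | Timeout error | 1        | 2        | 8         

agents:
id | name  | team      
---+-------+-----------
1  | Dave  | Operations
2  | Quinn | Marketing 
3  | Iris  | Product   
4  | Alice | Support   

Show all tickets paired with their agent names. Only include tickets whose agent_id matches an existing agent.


INNER JOIN keeps only tickets rows whose agent_id matches an id in agents. Walk through each ticket:
  - ticket 1 (Memory leak): agent_id=2 -> matches Quinn
  - ticket 2 (Stale cache): agent_id=3 -> matches Iris
  - ticket 3 (Login fails): agent_id=3 -> matches Iris
  - ticket 4 (Crash on save): agent_id=2 -> matches Quinn
  - ticket 5 (Missing icon): agent_id=2 -> matches Quinn
  - ticket 6 (Null pointer): agent_id=4 -> matches Alice
  - ticket 7 (Off by one): agent_id=NULL, no match -> dropped
  - ticket 8 (Wrong total): agent_id=NULL, no match -> dropped
  - ticket 9 (Timeout error): agent_id=1 -> matches Dave
So 2 of 9 rows are dropped.

SQL:
SELECT a.title, b.name AS agent
FROM tickets a
INNER JOIN agents b ON a.agent_id = b.id

Result:
title         | agent
--------------+------
Memory leak   | Quinn
Stale cache   | Iris 
Login fails   | Iris 
Crash on save | Quinn
Missing icon  | Quinn
Null pointer  | Alice
Timeout error | Dave 


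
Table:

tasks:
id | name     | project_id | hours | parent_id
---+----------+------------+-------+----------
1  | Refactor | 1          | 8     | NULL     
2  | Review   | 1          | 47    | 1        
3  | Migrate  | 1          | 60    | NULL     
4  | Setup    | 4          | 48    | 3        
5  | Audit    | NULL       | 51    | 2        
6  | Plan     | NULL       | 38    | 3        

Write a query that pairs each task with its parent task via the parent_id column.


This is a self-join: tasks is joined to a second copy of itself, matching each row's parent_id to another row's id. Use LEFT JOIN so rows with parent_id=NULL are kept.
  - task 1 (Refactor): parent_id=NULL -> NULL
  - task 2 (Review): parent_id=1 -> Refactor
  - task 3 (Migrate): parent_id=NULL -> NULL
  - task 4 (Setup): parent_id=3 -> Migrate
  - task 5 (Audit): parent_id=2 -> Review
  - task 6 (Plan): parent_id=3 -> Migrate

SQL:
SELECT a.name AS item, b.name AS parent
FROM tasks a
LEFT JOIN tasks b ON a.parent_id = b.id

Result:
item     | parent  
---------+---------
Refactor | NULL    
Review   | Refactor
Migrate  | NULL    
Setup    | Migrate 
Audit    | Review  
Plan     | Migrate 


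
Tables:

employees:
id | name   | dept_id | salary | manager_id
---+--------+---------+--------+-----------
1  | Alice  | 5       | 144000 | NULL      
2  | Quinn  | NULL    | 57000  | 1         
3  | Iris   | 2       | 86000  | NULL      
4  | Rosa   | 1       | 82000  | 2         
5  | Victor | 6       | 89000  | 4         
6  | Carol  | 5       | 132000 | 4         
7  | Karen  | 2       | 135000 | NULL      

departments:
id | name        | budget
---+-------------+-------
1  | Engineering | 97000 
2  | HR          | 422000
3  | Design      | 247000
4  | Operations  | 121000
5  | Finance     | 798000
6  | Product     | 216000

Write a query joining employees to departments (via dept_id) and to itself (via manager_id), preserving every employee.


Two LEFT JOINs from the same base table employees: one to departments via dept_id, one to employees itself via manager_id. Both are LEFT so every employee is preserved.
Match against departments:
  - employee 1 (Alice): dept_id=5 -> matches Finance
  - employee 2 (Quinn): dept_id=NULL, no match -> kept with NULL
  - employee 3 (Iris): dept_id=2 -> matches HR
  - employee 4 (Rosa): dept_id=1 -> matches Engineering
  - employee 5 (Victor): dept_id=6 -> matches Product
  - employee 6 (Carol): dept_id=5 -> matches Finance
  - employee 7 (Karen): dept_id=2 -> matches HR
Match against employees (self):
  - employee 1 (Alice): manager_id=NULL -> NULL
  - employee 2 (Quinn): manager_id=1 -> Alice
  - employee 3 (Iris): manager_id=NULL -> NULL
  - employee 4 (Rosa): manager_id=2 -> Quinn
  - employee 5 (Victor): manager_id=4 -> Rosa
  - employee 6 (Carol): manager_id=4 -> Rosa
  - employee 7 (Karen): manager_id=NULL -> NULL

SQL:
SELECT a.name, b.name AS department, c.name AS manager
FROM employees a
LEFT JOIN departments b ON a.dept_id = b.id
LEFT JOIN employees c ON a.manager_id = c.id

Result:
name   | department  | manager
-------+-------------+--------
Alice  | Finance     | NULL   
Quinn  | NULL        | Alice  
Iris   | HR          | NULL   
Rosa   | Engineering | Quinn  
Victor | Product     | Rosa   
Carol  | Finance     | Rosa   
Karen  | HR          | NULL   


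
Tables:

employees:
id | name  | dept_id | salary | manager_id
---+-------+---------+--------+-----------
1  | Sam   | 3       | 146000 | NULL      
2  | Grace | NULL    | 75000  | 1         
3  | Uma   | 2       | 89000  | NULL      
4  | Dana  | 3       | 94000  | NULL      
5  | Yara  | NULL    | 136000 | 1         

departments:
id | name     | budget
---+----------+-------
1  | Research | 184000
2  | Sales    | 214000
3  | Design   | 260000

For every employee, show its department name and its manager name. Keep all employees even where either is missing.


Two LEFT JOINs from the same base table employees: one to departments via dept_id, one to employees itself via manager_id. Both are LEFT so every employee is preserved.
Match against departments:
  - employee 1 (Sam): dept_id=3 -> matches Design
  - employee 2 (Grace): dept_id=NULL, no match -> kept with NULL
  - employee 3 (Uma): dept_id=2 -> matches Sales
  - employee 4 (Dana): dept_id=3 -> matches Design
  - employee 5 (Yara): dept_id=NULL, no match -> kept with NULL
Match against employees (self):
  - employee 1 (Sam): manager_id=NULL -> NULL
  - employee 2 (Grace): manager_id=1 -> Sam
  - employee 3 (Uma): manager_id=NULL -> NULL
  - employee 4 (Dana): manager_id=NULL -> NULL
  - employee 5 (Yara): manager_id=1 -> Sam

SQL:
SELECT a.name, b.name AS department, c.name AS manager
FROM employees a
LEFT JOIN departments b ON a.dept_id = b.id
LEFT JOIN employees c ON a.manager_id = c.id

Result:
name  | department | manager
------+------------+--------
Sam   | Design     | NULL   
Grace | NULL       | Sam    
Uma   | Sales      | NULL   
Dana  | Design     | NULL   
Yara  | NULL       | Sam    


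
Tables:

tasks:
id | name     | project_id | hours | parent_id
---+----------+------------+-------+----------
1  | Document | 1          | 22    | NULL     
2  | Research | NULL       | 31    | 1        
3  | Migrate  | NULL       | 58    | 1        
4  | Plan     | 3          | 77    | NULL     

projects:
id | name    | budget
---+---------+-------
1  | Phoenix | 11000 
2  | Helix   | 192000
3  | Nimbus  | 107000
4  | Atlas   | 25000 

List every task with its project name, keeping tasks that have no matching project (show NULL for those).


LEFT JOIN keeps every row from tasks (the left table); where project_id has no match in projects, the project columns become NULL. Walk through each task:
  - task 1 (Document): project_id=1 -> matches Phoenix
  - task 2 (Research): project_id=NULL, no match -> kept with NULL
  - task 3 (Migrate): project_id=NULL, no match -> kept with NULL
  - task 4 (Plan): project_id=3 -> matches Nimbus
All 4 rows appear; 2 have NULL project.

SQL:
SELECT a.name, b.name AS project
FROM tasks a
LEFT JOIN projects b ON a.project_id = b.id

Result:
name     | project
---------+--------
Document | Phoenix
Research | NULL   
Migrate  | NULL   
Plan     | Nimbus 


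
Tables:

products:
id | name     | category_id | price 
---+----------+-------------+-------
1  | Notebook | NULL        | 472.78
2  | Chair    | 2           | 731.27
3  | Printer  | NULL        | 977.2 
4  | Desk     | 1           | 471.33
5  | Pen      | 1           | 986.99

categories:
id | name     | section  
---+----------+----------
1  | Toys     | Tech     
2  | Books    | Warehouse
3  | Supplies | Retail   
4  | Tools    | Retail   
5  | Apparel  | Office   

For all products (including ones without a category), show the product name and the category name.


LEFT JOIN keeps every row from products (the left table); where category_id has no match in categories, the category columns become NULL. Walk through each product:
  - product 1 (Notebook): category_id=NULL, no match -> kept with NULL
  - product 2 (Chair): category_id=2 -> matches Books
  - product 3 (Printer): category_id=NULL, no match -> kept with NULL
  - product 4 (Desk): category_id=1 -> matches Toys
  - product 5 (Pen): category_id=1 -> matches Toys
All 5 rows appear; 2 have NULL category.

SQL:
SELECT a.name, b.name AS category
FROM products a
LEFT JOIN categories b ON a.category_id = b.id

Result:
name     | category
---------+---------
Notebook | NULL    
Chair    | Books   
Printer  | NULL    
Desk     | Toys    
Pen      | Toys    


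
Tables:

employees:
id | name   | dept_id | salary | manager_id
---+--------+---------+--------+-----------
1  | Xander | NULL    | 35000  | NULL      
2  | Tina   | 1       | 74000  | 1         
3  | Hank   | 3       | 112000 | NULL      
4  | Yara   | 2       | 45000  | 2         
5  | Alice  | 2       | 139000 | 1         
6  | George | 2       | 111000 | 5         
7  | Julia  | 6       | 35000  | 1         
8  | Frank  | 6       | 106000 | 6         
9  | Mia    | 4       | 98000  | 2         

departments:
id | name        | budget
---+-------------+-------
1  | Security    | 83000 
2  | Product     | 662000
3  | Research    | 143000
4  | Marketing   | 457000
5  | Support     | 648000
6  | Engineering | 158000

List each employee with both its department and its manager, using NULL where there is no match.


Two LEFT JOINs from the same base table employees: one to departments via dept_id, one to employees itself via manager_id. Both are LEFT so every employee is preserved.
Match against departments:
  - employee 1 (Xander): dept_id=NULL, no match -> kept with NULL
  - employee 2 (Tina): dept_id=1 -> matches Security
  - employee 3 (Hank): dept_id=3 -> matches Research
  - employee 4 (Yara): dept_id=2 -> matches Product
  - employee 5 (Alice): dept_id=2 -> matches Product
  - employee 6 (George): dept_id=2 -> matches Product
  - employee 7 (Julia): dept_id=6 -> matches Engineering
  - employee 8 (Frank): dept_id=6 -> matches Engineering
  - employee 9 (Mia): dept_id=4 -> matches Marketing
Match against employees (self):
  - employee 1 (Xander): manager_id=NULL -> NULL
  - employee 2 (Tina): manager_id=1 -> Xander
  - employee 3 (Hank): manager_id=NULL -> NULL
  - employee 4 (Yara): manager_id=2 -> Tina
  - employee 5 (Alice): manager_id=1 -> Xander
  - employee 6 (George): manager_id=5 -> Alice
  - employee 7 (Julia): manager_id=1 -> Xander
  - employee 8 (Frank): manager_id=6 -> George
  - employee 9 (Mia): manager_id=2 -> Tina

SQL:
SELECT a.name, b.name AS department, c.name AS manager
FROM employees a
LEFT JOIN departments b ON a.dept_id = b.id
LEFT JOIN employees c ON a.manager_id = c.id

Result:
name   | department  | manager
-------+-------------+--------
Xander | NULL        | NULL   
Tina   | Security    | Xander 
Hank   | Research    | NULL   
Yara   | Product     | Tina   
Alice  | Product     | Xander 
George | Product     | Alice  
Julia  | Engineering | Xander 
Frank  | Engineering | George 
Mia    | Marketing   | Tina   


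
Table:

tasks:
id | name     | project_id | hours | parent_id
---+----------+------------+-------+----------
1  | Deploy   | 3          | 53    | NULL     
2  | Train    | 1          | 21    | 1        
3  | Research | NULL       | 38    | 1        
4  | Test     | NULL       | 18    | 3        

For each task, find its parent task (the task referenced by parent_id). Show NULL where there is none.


This is a self-join: tasks is joined to a second copy of itself, matching each row's parent_id to another row's id. Use LEFT JOIN so rows with parent_id=NULL are kept.
  - task 1 (Deploy): parent_id=NULL -> NULL
  - task 2 (Train): parent_id=1 -> Deploy
  - task 3 (Research): parent_id=1 -> Deploy
  - task 4 (Test): parent_id=3 -> Research

SQL:
SELECT a.name AS item, b.name AS parent
FROM tasks a
LEFT JOIN tasks b ON a.parent_id = b.id

Result:
item     | parent  
---------+---------
Deploy   | NULL    
Train    | Deploy  
Research | Deploy  
Test     | Research


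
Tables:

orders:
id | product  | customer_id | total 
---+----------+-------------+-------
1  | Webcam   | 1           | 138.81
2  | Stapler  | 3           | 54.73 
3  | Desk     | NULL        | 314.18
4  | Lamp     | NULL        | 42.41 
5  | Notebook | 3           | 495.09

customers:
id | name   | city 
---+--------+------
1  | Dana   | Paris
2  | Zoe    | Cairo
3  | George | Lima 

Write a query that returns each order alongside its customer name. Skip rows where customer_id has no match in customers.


INNER JOIN keeps only orders rows whose customer_id matches an id in customers. Walk through each order:
  - order 1 (Webcam): customer_id=1 -> matches Dana
  - order 2 (Stapler): customer_id=3 -> matches George
  - order 3 (Desk): customer_id=NULL, no match -> dropped
  - order 4 (Lamp): customer_id=NULL, no match -> dropped
  - order 5 (Notebook): customer_id=3 -> matches George
So 2 of 5 rows are dropped.

SQL:
SELECT a.product, b.name AS customer
FROM orders a
INNER JOIN customers b ON a.customer_id = b.id

Result:
product  | customer
---------+---------
Webcam   | Dana    
Stapler  | George  
Notebook | George  


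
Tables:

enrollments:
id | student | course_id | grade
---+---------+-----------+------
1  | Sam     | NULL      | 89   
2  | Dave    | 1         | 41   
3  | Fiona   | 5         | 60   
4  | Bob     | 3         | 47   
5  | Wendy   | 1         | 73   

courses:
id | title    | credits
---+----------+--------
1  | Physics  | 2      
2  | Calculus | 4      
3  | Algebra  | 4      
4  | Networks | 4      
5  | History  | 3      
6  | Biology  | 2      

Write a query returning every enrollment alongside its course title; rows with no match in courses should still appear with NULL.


LEFT JOIN keeps every row from enrollments (the left table); where course_id has no match in courses, the course columns become NULL. Walk through each enrollment:
  - enrollment 1 (Sam): course_id=NULL, no match -> kept with NULL
  - enrollment 2 (Dave): course_id=1 -> matches Physics
  - enrollment 3 (Fiona): course_id=5 -> matches History
  - enrollment 4 (Bob): course_id=3 -> matches Algebra
  - enrollment 5 (Wendy): course_id=1 -> matches Physics
All 5 rows appear; 1 has NULL course.

SQL:
SELECT a.student, b.title AS course
FROM enrollments a
LEFT JOIN courses b ON a.course_id = b.id

Result:
student | course 
--------+--------
Sam     | NULL   
Dave    | Physics
Fiona   | History
Bob     | Algebra
Wendy   | Physics


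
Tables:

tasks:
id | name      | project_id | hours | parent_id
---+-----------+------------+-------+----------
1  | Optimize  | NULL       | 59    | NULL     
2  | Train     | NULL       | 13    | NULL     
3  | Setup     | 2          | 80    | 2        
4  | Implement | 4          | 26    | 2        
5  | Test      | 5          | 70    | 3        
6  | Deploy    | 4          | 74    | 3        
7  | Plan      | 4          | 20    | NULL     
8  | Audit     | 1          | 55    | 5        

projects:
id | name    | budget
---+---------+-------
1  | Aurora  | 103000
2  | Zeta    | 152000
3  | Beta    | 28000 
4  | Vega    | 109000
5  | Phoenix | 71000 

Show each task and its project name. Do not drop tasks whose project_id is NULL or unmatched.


LEFT JOIN keeps every row from tasks (the left table); where project_id has no match in projects, the project columns become NULL. Walk through each task:
  - task 1 (Optimize): project_id=NULL, no match -> kept with NULL
  - task 2 (Train): project_id=NULL, no match -> kept with NULL
  - task 3 (Setup): project_id=2 -> matches Zeta
  - task 4 (Implement): project_id=4 -> matches Vega
  - task 5 (Test): project_id=5 -> matches Phoenix
  - task 6 (Deploy): project_id=4 -> matches Vega
  - task 7 (Plan): project_id=4 -> matches Vega
  - task 8 (Audit): project_id=1 -> matches Aurora
All 8 rows appear; 2 have NULL project.

SQL:
SELECT a.name, b.name AS project
FROM tasks a
LEFT JOIN projects b ON a.project_id = b.id

Result:
name      | project
----------+--------
Optimize  | NULL   
Train     | NULL   
Setup     | Zeta   
Implement | Vega   
Test      | Phoenix
Deploy    | Vega   
Plan      | Vega   
Audit     | Aurora 


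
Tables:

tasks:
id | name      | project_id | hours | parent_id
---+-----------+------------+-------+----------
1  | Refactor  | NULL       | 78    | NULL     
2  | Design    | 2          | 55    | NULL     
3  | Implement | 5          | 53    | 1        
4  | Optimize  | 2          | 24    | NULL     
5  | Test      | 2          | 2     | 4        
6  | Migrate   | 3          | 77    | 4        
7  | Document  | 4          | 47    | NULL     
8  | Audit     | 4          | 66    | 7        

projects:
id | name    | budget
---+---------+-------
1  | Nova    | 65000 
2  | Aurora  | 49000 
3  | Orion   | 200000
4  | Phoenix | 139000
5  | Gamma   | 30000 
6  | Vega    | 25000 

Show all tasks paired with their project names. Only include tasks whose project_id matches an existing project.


INNER JOIN keeps only tasks rows whose project_id matches an id in projects. Walk through each task:
  - task 1 (Refactor): project_id=NULL, no match -> dropped
  - task 2 (Design): project_id=2 -> matches Aurora
  - task 3 (Implement): project_id=5 -> matches Gamma
  - task 4 (Optimize): project_id=2 -> matches Aurora
  - task 5 (Test): project_id=2 -> matches Aurora
  - task 6 (Migrate): project_id=3 -> matches Orion
  - task 7 (Document): project_id=4 -> matches Phoenix
  - task 8 (Audit): project_id=4 -> matches Phoenix
So 1 of 8 rows is dropped.

SQL:
SELECT a.name, b.name AS project
FROM tasks a
INNER JOIN projects b ON a.project_id = b.id

Result:
name      | project
----------+--------
Design    | Aurora 
Implement | Gamma  
Optimize  | Aurora 
Test      | Aurora 
Migrate   | Orion  
Document  | Phoenix
Audit     | Phoenix


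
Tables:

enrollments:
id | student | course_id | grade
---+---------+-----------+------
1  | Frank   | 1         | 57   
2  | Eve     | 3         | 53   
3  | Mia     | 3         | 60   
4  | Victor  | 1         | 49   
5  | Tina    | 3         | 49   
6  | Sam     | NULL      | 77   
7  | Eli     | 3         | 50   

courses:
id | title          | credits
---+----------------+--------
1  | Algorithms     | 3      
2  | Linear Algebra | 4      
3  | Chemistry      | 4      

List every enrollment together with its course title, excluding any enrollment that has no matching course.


INNER JOIN keeps only enrollments rows whose course_id matches an id in courses. Walk through each enrollment:
  - enrollment 1 (Frank): course_id=1 -> matches Algorithms
  - enrollment 2 (Eve): course_id=3 -> matches Chemistry
  - enrollment 3 (Mia): course_id=3 -> matches Chemistry
  - enrollment 4 (Victor): course_id=1 -> matches Algorithms
  - enrollment 5 (Tina): course_id=3 -> matches Chemistry
  - enrollment 6 (Sam): course_id=NULL, no match -> dropped
  - enrollment 7 (Eli): course_id=3 -> matches Chemistry
So 1 of 7 rows is dropped.

SQL:
SELECT a.student, b.title AS course
FROM enrollments a
INNER JOIN courses b ON a.course_id = b.id

Result:
student | course    
--------+-----------
Frank   | Algorithms
Eve     | Chemistry 
Mia     | Chemistry 
Victor  | Algorithms
Tina    | Chemistry 
Eli     | Chemistry 


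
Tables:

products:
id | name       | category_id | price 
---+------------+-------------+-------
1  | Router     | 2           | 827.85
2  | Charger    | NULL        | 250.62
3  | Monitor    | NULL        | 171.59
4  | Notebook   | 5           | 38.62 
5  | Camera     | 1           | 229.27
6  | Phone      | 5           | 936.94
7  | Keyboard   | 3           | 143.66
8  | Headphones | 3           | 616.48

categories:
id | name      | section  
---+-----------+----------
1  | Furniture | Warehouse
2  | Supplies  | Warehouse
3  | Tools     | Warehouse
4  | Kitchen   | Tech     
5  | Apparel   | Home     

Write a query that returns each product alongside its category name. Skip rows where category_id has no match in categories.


INNER JOIN keeps only products rows whose category_id matches an id in categories. Walk through each product:
  - product 1 (Router): category_id=2 -> matches Supplies
  - product 2 (Charger): category_id=NULL, no match -> dropped
  - product 3 (Monitor): category_id=NULL, no match -> dropped
  - product 4 (Notebook): category_id=5 -> matches Apparel
  - product 5 (Camera): category_id=1 -> matches Furniture
  - product 6 (Phone): category_id=5 -> matches Apparel
  - product 7 (Keyboard): category_id=3 -> matches Tools
  - product 8 (Headphones): category_id=3 -> matches Tools
So 2 of 8 rows are dropped.

SQL:
SELECT a.name, b.name AS category
FROM products a
INNER JOIN categories b ON a.category_id = b.id

Result:
name       | category 
-----------+----------
Router     | Supplies 
Notebook   | Apparel  
Camera     | Furniture
Phone      | Apparel  
Keyboard   | Tools    
Headphones | Tools    


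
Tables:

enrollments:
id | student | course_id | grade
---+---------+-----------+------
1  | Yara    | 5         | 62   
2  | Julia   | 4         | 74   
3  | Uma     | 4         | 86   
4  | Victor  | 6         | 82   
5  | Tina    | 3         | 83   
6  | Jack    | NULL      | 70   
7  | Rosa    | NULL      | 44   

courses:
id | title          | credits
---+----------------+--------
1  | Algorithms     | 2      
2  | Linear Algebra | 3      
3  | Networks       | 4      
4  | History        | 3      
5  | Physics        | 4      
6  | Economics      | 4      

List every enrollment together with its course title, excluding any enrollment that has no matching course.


INNER JOIN keeps only enrollments rows whose course_id matches an id in courses. Walk through each enrollment:
  - enrollment 1 (Yara): course_id=5 -> matches Physics
  - enrollment 2 (Julia): course_id=4 -> matches History
  - enrollment 3 (Uma): course_id=4 -> matches History
  - enrollment 4 (Victor): course_id=6 -> matches Economics
  - enrollment 5 (Tina): course_id=3 -> matches Networks
  - enrollment 6 (Jack): course_id=NULL, no match -> dropped
  - enrollment 7 (Rosa): course_id=NULL, no match -> dropped
So 2 of 7 rows are dropped.

SQL:
SELECT a.student, b.title AS course
FROM enrollments a
INNER JOIN courses b ON a.course_id = b.id

Result:
student | course   
--------+----------
Yara    | Physics  
Julia   | History  
Uma     | History  
Victor  | Economics
Tina    | Networks 


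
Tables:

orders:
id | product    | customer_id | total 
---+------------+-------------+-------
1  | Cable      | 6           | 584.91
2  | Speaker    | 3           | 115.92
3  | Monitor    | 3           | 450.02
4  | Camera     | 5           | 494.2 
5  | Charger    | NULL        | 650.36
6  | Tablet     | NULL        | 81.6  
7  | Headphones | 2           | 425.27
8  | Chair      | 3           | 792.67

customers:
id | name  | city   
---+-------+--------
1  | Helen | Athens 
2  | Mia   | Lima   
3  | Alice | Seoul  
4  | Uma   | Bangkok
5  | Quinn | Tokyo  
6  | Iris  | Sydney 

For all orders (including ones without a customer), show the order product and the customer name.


LEFT JOIN keeps every row from orders (the left table); where customer_id has no match in customers, the customer columns become NULL. Walk through each order:
  - order 1 (Cable): customer_id=6 -> matches Iris
  - order 2 (Speaker): customer_id=3 -> matches Alice
  - order 3 (Monitor): customer_id=3 -> matches Alice
  - order 4 (Camera): customer_id=5 -> matches Quinn
  - order 5 (Charger): customer_id=NULL, no match -> kept with NULL
  - order 6 (Tablet): customer_id=NULL, no match -> kept with NULL
  - order 7 (Headphones): customer_id=2 -> matches Mia
  - order 8 (Chair): customer_id=3 -> matches Alice
All 8 rows appear; 2 have NULL customer.

SQL:
SELECT a.product, b.name AS customer
FROM orders a
LEFT JOIN customers b ON a.customer_id = b.id

Result:
product    | customer
-----------+---------
Cable      | Iris    
Speaker    | Alice   
Monitor    | Alice   
Camera     | Quinn   
Charger    | NULL    
Tablet     | NULL    
Headphones | Mia     
Chair      | Alice   


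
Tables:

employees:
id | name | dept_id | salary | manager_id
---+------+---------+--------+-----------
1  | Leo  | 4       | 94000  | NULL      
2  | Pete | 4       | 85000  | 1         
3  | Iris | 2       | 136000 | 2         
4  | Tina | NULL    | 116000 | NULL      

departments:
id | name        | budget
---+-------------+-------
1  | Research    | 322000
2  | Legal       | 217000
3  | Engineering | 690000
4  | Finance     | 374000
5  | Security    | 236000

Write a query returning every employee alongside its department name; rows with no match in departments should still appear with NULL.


LEFT JOIN keeps every row from employees (the left table); where dept_id has no match in departments, the department columns become NULL. Walk through each employee:
  - employee 1 (Leo): dept_id=4 -> matches Finance
  - employee 2 (Pete): dept_id=4 -> matches Finance
  - employee 3 (Iris): dept_id=2 -> matches Legal
  - employee 4 (Tina): dept_id=NULL, no match -> kept with NULL
All 4 rows appear; 1 has NULL department.

SQL:
SELECT a.name, b.name AS department
FROM employees a
LEFT JOIN departments b ON a.dept_id = b.id

Result:
name | department
-----+-----------
Leo  | Finance   
Pete | Finance   
Iris | Legal     
Tina | NULL      


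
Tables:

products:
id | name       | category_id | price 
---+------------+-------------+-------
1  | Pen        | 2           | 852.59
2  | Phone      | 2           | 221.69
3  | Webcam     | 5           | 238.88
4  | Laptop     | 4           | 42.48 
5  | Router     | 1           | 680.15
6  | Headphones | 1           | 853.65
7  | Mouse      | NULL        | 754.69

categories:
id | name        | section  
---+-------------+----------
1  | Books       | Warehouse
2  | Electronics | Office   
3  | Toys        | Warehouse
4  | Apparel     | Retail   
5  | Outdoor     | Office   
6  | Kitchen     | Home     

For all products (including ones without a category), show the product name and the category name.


LEFT JOIN keeps every row from products (the left table); where category_id has no match in categories, the category columns become NULL. Walk through each product:
  - product 1 (Pen): category_id=2 -> matches Electronics
  - product 2 (Phone): category_id=2 -> matches Electronics
  - product 3 (Webcam): category_id=5 -> matches Outdoor
  - product 4 (Laptop): category_id=4 -> matches Apparel
  - product 5 (Router): category_id=1 -> matches Books
  - product 6 (Headphones): category_id=1 -> matches Books
  - product 7 (Mouse): category_id=NULL, no match -> kept with NULL
All 7 rows appear; 1 has NULL category.

SQL:
SELECT a.name, b.name AS category
FROM products a
LEFT JOIN categories b ON a.category_id = b.id

Result:
name       | category   
-----------+------------
Pen        | Electronics
Phone      | Electronics
Webcam     | Outdoor    
Laptop     | Apparel    
Router     | Books      
Headphones | Books      
Mouse      | NULL       


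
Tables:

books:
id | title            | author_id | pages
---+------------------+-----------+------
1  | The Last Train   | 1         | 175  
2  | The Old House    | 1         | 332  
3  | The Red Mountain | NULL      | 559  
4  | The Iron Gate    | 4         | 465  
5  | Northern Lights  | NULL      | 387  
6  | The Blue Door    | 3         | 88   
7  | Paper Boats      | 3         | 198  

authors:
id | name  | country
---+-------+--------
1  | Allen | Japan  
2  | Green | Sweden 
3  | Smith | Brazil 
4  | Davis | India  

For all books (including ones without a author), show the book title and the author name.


LEFT JOIN keeps every row from books (the left table); where author_id has no match in authors, the author columns become NULL. Walk through each book:
  - book 1 (The Last Train): author_id=1 -> matches Allen
  - book 2 (The Old House): author_id=1 -> matches Allen
  - book 3 (The Red Mountain): author_id=NULL, no match -> kept with NULL
  - book 4 (The Iron Gate): author_id=4 -> matches Davis
  - book 5 (Northern Lights): author_id=NULL, no match -> kept with NULL
  - book 6 (The Blue Door): author_id=3 -> matches Smith
  - book 7 (Paper Boats): author_id=3 -> matches Smith
All 7 rows appear; 2 have NULL author.

SQL:
SELECT a.title, b.name AS author
FROM books a
LEFT JOIN authors b ON a.author_id = b.id

Result:
title            | author
-----------------+-------
The Last Train   | Allen 
The Old House    | Allen 
The Red Mountain | NULL  
The Iron Gate    | Davis 
Northern Lights  | NULL  
The Blue Door    | Smith 
Paper Boats      | Smith 


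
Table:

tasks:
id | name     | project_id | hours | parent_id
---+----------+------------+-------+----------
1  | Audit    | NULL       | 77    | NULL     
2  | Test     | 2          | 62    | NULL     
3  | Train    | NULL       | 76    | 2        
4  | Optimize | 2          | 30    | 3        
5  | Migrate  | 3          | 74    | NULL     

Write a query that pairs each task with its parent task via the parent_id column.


This is a self-join: tasks is joined to a second copy of itself, matching each row's parent_id to another row's id. Use LEFT JOIN so rows with parent_id=NULL are kept.
  - task 1 (Audit): parent_id=NULL -> NULL
  - task 2 (Test): parent_id=NULL -> NULL
  - task 3 (Train): parent_id=2 -> Test
  - task 4 (Optimize): parent_id=3 -> Train
  - task 5 (Migrate): parent_id=NULL -> NULL

SQL:
SELECT a.name AS item, b.name AS parent
FROM tasks a
LEFT JOIN tasks b ON a.parent_id = b.id

Result:
item     | parent
---------+-------
Audit    | NULL  
Test     | NULL  
Train    | Test  
Optimize | Train 
Migrate  | NULL  


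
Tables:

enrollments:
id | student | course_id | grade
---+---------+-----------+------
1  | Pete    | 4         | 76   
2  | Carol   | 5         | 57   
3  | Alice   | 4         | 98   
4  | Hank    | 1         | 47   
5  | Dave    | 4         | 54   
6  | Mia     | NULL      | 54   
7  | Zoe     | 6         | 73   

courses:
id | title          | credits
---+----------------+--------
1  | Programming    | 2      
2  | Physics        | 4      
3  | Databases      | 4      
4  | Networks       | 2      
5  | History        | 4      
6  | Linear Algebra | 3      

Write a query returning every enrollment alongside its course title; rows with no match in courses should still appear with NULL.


LEFT JOIN keeps every row from enrollments (the left table); where course_id has no match in courses, the course columns become NULL. Walk through each enrollment:
  - enrollment 1 (Pete): course_id=4 -> matches Networks
  - enrollment 2 (Carol): course_id=5 -> matches History
  - enrollment 3 (Alice): course_id=4 -> matches Networks
  - enrollment 4 (Hank): course_id=1 -> matches Programming
  - enrollment 5 (Dave): course_id=4 -> matches Networks
  - enrollment 6 (Mia): course_id=NULL, no match -> kept with NULL
  - enrollment 7 (Zoe): course_id=6 -> matches Linear Algebra
All 7 rows appear; 1 has NULL course.

SQL:
SELECT a.student, b.title AS course
FROM enrollments a
LEFT JOIN courses b ON a.course_id = b.id

Result:
student | course        
--------+---------------
Pete    | Networks      
Carol   | History       
Alice   | Networks      
Hank    | Programming   
Dave    | Networks      
Mia     | NULL          
Zoe     | Linear Algebra


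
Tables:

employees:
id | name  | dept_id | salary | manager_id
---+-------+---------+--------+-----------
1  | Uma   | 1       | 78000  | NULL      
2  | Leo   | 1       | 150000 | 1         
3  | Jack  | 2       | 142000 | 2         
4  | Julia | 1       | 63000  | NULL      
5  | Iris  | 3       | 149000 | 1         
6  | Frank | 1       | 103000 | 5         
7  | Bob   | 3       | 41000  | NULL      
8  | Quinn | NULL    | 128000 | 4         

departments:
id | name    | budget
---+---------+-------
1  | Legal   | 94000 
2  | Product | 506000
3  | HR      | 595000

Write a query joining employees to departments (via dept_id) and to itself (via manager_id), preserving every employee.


Two LEFT JOINs from the same base table employees: one to departments via dept_id, one to employees itself via manager_id. Both are LEFT so every employee is preserved.
Match against departments:
  - employee 1 (Uma): dept_id=1 -> matches Legal
  - employee 2 (Leo): dept_id=1 -> matches Legal
  - employee 3 (Jack): dept_id=2 -> matches Product
  - employee 4 (Julia): dept_id=1 -> matches Legal
  - employee 5 (Iris): dept_id=3 -> matches HR
  - employee 6 (Frank): dept_id=1 -> matches Legal
  - employee 7 (Bob): dept_id=3 -> matches HR
  - employee 8 (Quinn): dept_id=NULL, no match -> kept with NULL
Match against employees (self):
  - employee 1 (Uma): manager_id=NULL -> NULL
  - employee 2 (Leo): manager_id=1 -> Uma
  - employee 3 (Jack): manager_id=2 -> Leo
  - employee 4 (Julia): manager_id=NULL -> NULL
  - employee 5 (Iris): manager_id=1 -> Uma
  - employee 6 (Frank): manager_id=5 -> Iris
  - employee 7 (Bob): manager_id=NULL -> NULL
  - employee 8 (Quinn): manager_id=4 -> Julia

SQL:
SELECT a.name, b.name AS department, c.name AS manager
FROM employees a
LEFT JOIN departments b ON a.dept_id = b.id
LEFT JOIN employees c ON a.manager_id = c.id

Result:
name  | department | manager
------+------------+--------
Uma   | Legal      | NULL   
Leo   | Legal      | Uma    
Jack  | Product    | Leo    
Julia | Legal      | NULL   
Iris  | HR         | Uma    
Frank | Legal      | Iris   
Bob   | HR         | NULL   
Quinn | NULL       | Julia  


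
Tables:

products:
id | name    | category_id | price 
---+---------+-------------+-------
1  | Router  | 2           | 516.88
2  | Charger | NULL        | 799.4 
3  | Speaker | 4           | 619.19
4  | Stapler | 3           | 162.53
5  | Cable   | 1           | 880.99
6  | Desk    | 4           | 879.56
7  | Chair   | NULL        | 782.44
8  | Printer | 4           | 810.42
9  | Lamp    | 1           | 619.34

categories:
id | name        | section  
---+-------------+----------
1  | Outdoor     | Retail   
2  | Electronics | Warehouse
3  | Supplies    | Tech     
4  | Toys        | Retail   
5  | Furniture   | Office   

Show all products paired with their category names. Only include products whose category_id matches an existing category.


INNER JOIN keeps only products rows whose category_id matches an id in categories. Walk through each product:
  - product 1 (Router): category_id=2 -> matches Electronics
  - product 2 (Charger): category_id=NULL, no match -> dropped
  - product 3 (Speaker): category_id=4 -> matches Toys
  - product 4 (Stapler): category_id=3 -> matches Supplies
  - product 5 (Cable): category_id=1 -> matches Outdoor
  - product 6 (Desk): category_id=4 -> matches Toys
  - product 7 (Chair): category_id=NULL, no match -> dropped
  - product 8 (Printer): category_id=4 -> matches Toys
  - product 9 (Lamp): category_id=1 -> matches Outdoor
So 2 of 9 rows are dropped.

SQL:
SELECT a.name, b.name AS category
FROM products a
INNER JOIN categories b ON a.category_id = b.id

Result:
name    | category   
--------+------------
Router  | Electronics
Speaker | Toys       
Stapler | Supplies   
Cable   | Outdoor    
Desk    | Toys       
Printer | Toys       
Lamp    | Outdoor    
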